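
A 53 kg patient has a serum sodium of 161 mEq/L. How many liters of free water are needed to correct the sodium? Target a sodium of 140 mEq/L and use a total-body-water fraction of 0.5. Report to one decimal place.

TBW = 0.5 · 53 = 26.5 L
Free water deficit = TBW · (Na/140 − 1)
= 26.5 · (161/140 − 1)
= 26.5 · 0.15
= 3.97 L

4.0 L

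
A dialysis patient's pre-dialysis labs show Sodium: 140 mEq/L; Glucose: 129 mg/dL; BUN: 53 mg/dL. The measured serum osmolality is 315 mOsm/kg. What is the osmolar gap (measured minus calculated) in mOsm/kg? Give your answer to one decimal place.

Calculated osmolality = 2·Na + glucose/18 + BUN/2.8
= 2·140 + 129/18 + 53/2.8
= 280 + 7.17 + 18.93
= 306.1 mOsm/kg ≈ 306.1 mOsm/kg
Osmolar gap = measured − calculated = 315 − 306.1 = 8.9 mOsm/kg

8.9 mOsm/kg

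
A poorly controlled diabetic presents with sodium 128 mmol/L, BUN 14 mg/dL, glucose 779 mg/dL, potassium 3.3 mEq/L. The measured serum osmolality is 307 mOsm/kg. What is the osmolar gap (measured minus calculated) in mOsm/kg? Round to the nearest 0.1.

Calculated osmolality = 2·Na + glucose/18 + BUN/2.8
= 2·128 + 779/18 + 14/2.8
= 256 + 43.28 + 5
= 304.28 mOsm/kg ≈ 304.3 mOsm/kg
Osmolar gap = measured − calculated = 307 − 304.3 = 2.7 mOsm/kg

2.7 mOsm/kg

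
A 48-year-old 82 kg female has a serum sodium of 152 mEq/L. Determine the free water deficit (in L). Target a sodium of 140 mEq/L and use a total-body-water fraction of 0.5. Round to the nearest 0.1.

3.5 L

TBW = 0.5 · 82 = 41 L
Free water deficit = TBW · (Na/140 − 1)
= 41 · (152/140 − 1)
= 41 · 0.0857
= 3.51 L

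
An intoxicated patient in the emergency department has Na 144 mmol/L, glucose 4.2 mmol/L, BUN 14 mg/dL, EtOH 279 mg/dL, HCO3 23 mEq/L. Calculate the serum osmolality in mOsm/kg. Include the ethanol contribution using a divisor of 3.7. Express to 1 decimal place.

372.6 mOsm/kg

Calculated osmolality = 2·Na + glucose + BUN/2.8 + ethanol/3.7
= 2·144 + 4.2 + 14/2.8 + 279/3.7
= 288 + 4.20 + 5 + 75.41
= 372.61 mOsm/kg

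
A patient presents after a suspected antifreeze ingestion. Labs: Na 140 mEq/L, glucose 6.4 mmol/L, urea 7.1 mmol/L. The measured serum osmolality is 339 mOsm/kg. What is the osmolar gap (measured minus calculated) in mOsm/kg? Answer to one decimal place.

45.5 mOsm/kg

Calculated osmolality = 2·Na + glucose + urea
= 2·140 + 6.4 + 7.1
= 280 + 6.40 + 7.10
= 293.5 mOsm/kg ≈ 293.5 mOsm/kg
Osmolar gap = measured − calculated = 339 − 293.5 = 45.5 mOsm/kg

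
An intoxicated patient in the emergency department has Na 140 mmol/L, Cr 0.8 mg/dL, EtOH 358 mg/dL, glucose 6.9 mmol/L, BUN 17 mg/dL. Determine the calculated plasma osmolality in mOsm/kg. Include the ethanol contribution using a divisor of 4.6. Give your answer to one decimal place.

Calculated osmolality = 2·Na + glucose + BUN/2.8 + ethanol/4.6
= 2·140 + 6.9 + 17/2.8 + 358/4.6
= 280 + 6.90 + 6.07 + 77.83
= 370.8 mOsm/kg

370.8 mOsm/kg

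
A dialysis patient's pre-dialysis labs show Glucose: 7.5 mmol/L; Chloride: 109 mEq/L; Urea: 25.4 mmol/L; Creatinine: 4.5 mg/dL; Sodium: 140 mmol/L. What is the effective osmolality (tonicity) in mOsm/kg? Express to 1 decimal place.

Effective osmolality excludes urea (freely permeant across cell membranes):
2·Na + glucose
= 2·140 + 7.5
= 280 + 7.5
= 287.5 mOsm/kg

287.5 mOsm/kg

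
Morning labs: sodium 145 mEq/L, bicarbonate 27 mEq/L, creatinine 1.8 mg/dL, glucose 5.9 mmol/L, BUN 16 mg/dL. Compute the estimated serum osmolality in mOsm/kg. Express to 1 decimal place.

301.6 mOsm/kg

Calculated osmolality = 2·Na + glucose + BUN/2.8
= 2·145 + 5.9 + 16/2.8
= 290 + 5.90 + 5.71
= 301.61 mOsm/kg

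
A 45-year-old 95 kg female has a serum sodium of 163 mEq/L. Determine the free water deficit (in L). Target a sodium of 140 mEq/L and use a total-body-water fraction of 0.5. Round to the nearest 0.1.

7.8 L

TBW = 0.5 · 95 = 47.5 L
Free water deficit = TBW · (Na/140 − 1)
= 47.5 · (163/140 − 1)
= 47.5 · 0.1643
= 7.8 L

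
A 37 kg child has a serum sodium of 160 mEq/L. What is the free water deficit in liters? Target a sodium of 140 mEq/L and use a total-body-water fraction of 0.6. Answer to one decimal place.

3.2 L

TBW = 0.6 · 37 = 22.2 L
Free water deficit = TBW · (Na/140 − 1)
= 22.2 · (160/140 − 1)
= 22.2 · 0.1429
= 3.17 L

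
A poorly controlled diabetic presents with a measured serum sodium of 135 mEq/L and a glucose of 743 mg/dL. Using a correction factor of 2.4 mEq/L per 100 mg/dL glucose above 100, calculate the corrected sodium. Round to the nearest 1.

Corrected Na = measured Na + 2.4 · (glucose − 100)/100
= 135 + 2.4 · (743 − 100)/100
= 135 + 15.4
= 150.4 mEq/L

150 mEq/L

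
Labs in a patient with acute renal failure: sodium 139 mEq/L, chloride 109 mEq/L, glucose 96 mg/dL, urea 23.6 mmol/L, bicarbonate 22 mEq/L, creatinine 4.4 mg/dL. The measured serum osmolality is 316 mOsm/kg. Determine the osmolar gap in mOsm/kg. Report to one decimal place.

9.1 mOsm/kg

Calculated osmolality = 2·Na + glucose/18 + urea
= 2·139 + 96/18 + 23.6
= 278 + 5.33 + 23.60
= 306.93 mOsm/kg ≈ 306.9 mOsm/kg
Osmolar gap = measured − calculated = 316 − 306.9 = 9.1 mOsm/kg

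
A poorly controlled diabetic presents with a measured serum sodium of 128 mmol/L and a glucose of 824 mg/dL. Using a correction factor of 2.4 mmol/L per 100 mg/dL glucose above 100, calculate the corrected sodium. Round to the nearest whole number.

Corrected Na = measured Na + 2.4 · (glucose − 100)/100
= 128 + 2.4 · (824 − 100)/100
= 128 + 17.4
= 145.4 mmol/L

145 mmol/L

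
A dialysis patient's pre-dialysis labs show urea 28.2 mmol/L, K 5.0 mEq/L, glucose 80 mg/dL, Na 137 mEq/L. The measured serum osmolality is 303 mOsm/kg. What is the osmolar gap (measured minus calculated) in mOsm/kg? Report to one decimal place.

Calculated osmolality = 2·Na + glucose/18 + urea
= 2·137 + 80/18 + 28.2
= 274 + 4.44 + 28.20
= 306.64 mOsm/kg ≈ 306.6 mOsm/kg
Osmolar gap = measured − calculated = 303 − 306.6 = -3.6 mOsm/kg

-3.6 mOsm/kg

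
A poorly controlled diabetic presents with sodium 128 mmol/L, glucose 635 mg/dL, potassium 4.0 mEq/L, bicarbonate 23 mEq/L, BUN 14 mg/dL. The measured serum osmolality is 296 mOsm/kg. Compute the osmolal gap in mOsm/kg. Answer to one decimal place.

Calculated osmolality = 2·Na + glucose/18 + BUN/2.8
= 2·128 + 635/18 + 14/2.8
= 256 + 35.28 + 5
= 296.28 mOsm/kg ≈ 296.3 mOsm/kg
Osmolar gap = measured − calculated = 296 − 296.3 = -0.3 mOsm/kg

-0.3 mOsm/kg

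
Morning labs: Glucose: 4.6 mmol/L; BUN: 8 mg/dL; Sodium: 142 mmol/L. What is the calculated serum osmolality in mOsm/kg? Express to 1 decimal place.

Calculated osmolality = 2·Na + glucose + BUN/2.8
= 2·142 + 4.6 + 8/2.8
= 284 + 4.60 + 2.86
= 291.46 mOsm/kg

291.5 mOsm/kg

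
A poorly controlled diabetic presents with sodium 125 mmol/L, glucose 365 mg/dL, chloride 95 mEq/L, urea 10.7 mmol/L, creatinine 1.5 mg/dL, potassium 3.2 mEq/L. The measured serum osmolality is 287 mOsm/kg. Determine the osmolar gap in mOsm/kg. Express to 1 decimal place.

Calculated osmolality = 2·Na + glucose/18 + urea
= 2·125 + 365/18 + 10.7
= 250 + 20.28 + 10.70
= 280.98 mOsm/kg ≈ 281.0 mOsm/kg
Osmolar gap = measured − calculated = 287 − 281.0 = 6.0 mOsm/kg

6.0 mOsm/kg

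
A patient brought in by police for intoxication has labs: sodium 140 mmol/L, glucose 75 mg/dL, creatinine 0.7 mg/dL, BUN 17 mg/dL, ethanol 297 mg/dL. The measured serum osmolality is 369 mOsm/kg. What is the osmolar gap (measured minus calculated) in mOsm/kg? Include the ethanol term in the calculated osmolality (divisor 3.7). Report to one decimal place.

-1.5 mOsm/kg

Calculated osmolality = 2·Na + glucose/18 + BUN/2.8 + ethanol/3.7
= 2·140 + 75/18 + 17/2.8 + 297/3.7
= 280 + 4.17 + 6.07 + 80.27
= 370.51 mOsm/kg ≈ 370.5 mOsm/kg
Osmolar gap = measured − calculated = 369 − 370.5 = -1.5 mOsm/kg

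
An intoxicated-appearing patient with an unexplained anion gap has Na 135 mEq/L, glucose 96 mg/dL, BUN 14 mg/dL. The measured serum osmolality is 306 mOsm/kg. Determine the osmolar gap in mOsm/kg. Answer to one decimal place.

Calculated osmolality = 2·Na + glucose/18 + BUN/2.8
= 2·135 + 96/18 + 14/2.8
= 270 + 5.33 + 5
= 280.33 mOsm/kg ≈ 280.3 mOsm/kg
Osmolar gap = measured − calculated = 306 − 280.3 = 25.7 mOsm/kg

25.7 mOsm/kg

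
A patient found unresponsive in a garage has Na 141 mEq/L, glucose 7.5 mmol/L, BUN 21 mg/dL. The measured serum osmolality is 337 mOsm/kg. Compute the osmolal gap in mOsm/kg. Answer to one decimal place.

Calculated osmolality = 2·Na + glucose + BUN/2.8
= 2·141 + 7.5 + 21/2.8
= 282 + 7.50 + 7.50
= 297 mOsm/kg ≈ 297.0 mOsm/kg
Osmolar gap = measured − calculated = 337 − 297.0 = 40.0 mOsm/kg

40.0 mOsm/kg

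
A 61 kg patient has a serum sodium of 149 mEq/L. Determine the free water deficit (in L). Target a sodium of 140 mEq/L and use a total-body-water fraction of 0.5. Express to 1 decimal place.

TBW = 0.5 · 61 = 30.5 L
Free water deficit = TBW · (Na/140 − 1)
= 30.5 · (149/140 − 1)
= 30.5 · 0.0643
= 1.96 L

2.0 L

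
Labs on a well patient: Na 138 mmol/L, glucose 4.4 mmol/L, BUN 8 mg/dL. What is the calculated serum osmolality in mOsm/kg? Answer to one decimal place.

Calculated osmolality = 2·Na + glucose + BUN/2.8
= 2·138 + 4.4 + 8/2.8
= 276 + 4.40 + 2.86
= 283.26 mOsm/kg

283.3 mOsm/kg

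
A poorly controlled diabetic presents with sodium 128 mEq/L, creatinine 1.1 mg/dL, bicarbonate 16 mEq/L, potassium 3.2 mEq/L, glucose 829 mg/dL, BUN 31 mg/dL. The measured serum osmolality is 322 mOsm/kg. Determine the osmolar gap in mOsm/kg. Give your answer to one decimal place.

8.9 mOsm/kg

Calculated osmolality = 2·Na + glucose/18 + BUN/2.8
= 2·128 + 829/18 + 31/2.8
= 256 + 46.06 + 11.07
= 313.13 mOsm/kg ≈ 313.1 mOsm/kg
Osmolar gap = measured − calculated = 322 − 313.1 = 8.9 mOsm/kg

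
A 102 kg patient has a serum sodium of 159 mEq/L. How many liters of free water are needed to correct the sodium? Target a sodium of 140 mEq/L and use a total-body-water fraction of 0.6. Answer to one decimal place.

TBW = 0.6 · 102 = 61.2 L
Free water deficit = TBW · (Na/140 − 1)
= 61.2 · (159/140 − 1)
= 61.2 · 0.1357
= 8.3 L

8.3 L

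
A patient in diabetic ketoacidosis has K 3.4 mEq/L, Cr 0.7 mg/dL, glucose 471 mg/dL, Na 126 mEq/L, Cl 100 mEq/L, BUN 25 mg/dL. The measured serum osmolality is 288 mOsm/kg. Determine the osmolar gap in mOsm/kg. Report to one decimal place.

Calculated osmolality = 2·Na + glucose/18 + BUN/2.8
= 2·126 + 471/18 + 25/2.8
= 252 + 26.17 + 8.93
= 287.1 mOsm/kg ≈ 287.1 mOsm/kg
Osmolar gap = measured − calculated = 288 − 287.1 = 0.9 mOsm/kg

0.9 mOsm/kg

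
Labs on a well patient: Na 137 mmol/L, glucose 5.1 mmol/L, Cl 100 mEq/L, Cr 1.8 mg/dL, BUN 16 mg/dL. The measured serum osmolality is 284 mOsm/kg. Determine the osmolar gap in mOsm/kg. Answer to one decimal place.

Calculated osmolality = 2·Na + glucose + BUN/2.8
= 2·137 + 5.1 + 16/2.8
= 274 + 5.10 + 5.71
= 284.81 mOsm/kg ≈ 284.8 mOsm/kg
Osmolar gap = measured − calculated = 284 − 284.8 = -0.8 mOsm/kg

-0.8 mOsm/kg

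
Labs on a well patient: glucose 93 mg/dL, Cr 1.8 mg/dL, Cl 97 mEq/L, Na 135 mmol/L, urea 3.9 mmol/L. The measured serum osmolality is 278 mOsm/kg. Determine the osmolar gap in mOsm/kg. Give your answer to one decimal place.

Calculated osmolality = 2·Na + glucose/18 + urea
= 2·135 + 93/18 + 3.9
= 270 + 5.17 + 3.90
= 279.07 mOsm/kg ≈ 279.1 mOsm/kg
Osmolar gap = measured − calculated = 278 − 279.1 = -1.1 mOsm/kg

-1.1 mOsm/kg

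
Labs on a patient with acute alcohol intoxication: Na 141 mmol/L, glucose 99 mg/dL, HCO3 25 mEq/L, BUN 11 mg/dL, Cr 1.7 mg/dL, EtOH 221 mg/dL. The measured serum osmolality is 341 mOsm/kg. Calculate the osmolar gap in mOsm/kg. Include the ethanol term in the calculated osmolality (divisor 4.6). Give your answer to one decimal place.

Calculated osmolality = 2·Na + glucose/18 + BUN/2.8 + ethanol/4.6
= 2·141 + 99/18 + 11/2.8 + 221/4.6
= 282 + 5.50 + 3.93 + 48.04
= 339.47 mOsm/kg ≈ 339.5 mOsm/kg
Osmolar gap = measured − calculated = 341 − 339.5 = 1.5 mOsm/kg

1.5 mOsm/kg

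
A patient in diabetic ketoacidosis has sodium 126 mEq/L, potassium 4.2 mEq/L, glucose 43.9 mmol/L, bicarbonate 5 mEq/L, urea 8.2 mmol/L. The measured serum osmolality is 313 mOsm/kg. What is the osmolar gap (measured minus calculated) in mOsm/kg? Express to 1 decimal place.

Calculated osmolality = 2·Na + glucose + urea
= 2·126 + 43.9 + 8.2
= 252 + 43.90 + 8.20
= 304.1 mOsm/kg ≈ 304.1 mOsm/kg
Osmolar gap = measured − calculated = 313 − 304.1 = 8.9 mOsm/kg

8.9 mOsm/kg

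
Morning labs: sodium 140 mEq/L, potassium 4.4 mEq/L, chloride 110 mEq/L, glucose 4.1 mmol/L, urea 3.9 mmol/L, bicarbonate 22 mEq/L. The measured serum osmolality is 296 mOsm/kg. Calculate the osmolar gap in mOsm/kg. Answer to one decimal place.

Calculated osmolality = 2·Na + glucose + urea
= 2·140 + 4.1 + 3.9
= 280 + 4.10 + 3.90
= 288 mOsm/kg ≈ 288.0 mOsm/kg
Osmolar gap = measured − calculated = 296 − 288.0 = 8.0 mOsm/kg

8.0 mOsm/kg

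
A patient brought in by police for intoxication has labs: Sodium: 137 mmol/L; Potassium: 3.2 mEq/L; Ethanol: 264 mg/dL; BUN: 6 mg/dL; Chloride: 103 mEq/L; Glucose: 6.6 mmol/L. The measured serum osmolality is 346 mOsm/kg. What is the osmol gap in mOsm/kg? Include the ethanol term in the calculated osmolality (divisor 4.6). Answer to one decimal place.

5.9 mOsm/kg

Calculated osmolality = 2·Na + glucose + BUN/2.8 + ethanol/4.6
= 2·137 + 6.6 + 6/2.8 + 264/4.6
= 274 + 6.60 + 2.14 + 57.39
= 340.13 mOsm/kg ≈ 340.1 mOsm/kg
Osmolar gap = measured − calculated = 346 − 340.1 = 5.9 mOsm/kg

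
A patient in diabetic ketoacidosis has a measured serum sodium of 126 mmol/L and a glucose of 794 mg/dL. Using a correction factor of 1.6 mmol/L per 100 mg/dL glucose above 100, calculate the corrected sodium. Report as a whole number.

Corrected Na = measured Na + 1.6 · (glucose − 100)/100
= 126 + 1.6 · (794 − 100)/100
= 126 + 11.1
= 137.1 mmol/L

137 mmol/L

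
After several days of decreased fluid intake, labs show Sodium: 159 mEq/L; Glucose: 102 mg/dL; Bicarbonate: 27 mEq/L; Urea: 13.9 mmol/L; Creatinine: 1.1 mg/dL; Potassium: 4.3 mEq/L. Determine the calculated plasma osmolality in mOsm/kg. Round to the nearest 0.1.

Calculated osmolality = 2·Na + glucose/18 + urea
= 2·159 + 102/18 + 13.9
= 318 + 5.67 + 13.90
= 337.57 mOsm/kg

337.6 mOsm/kg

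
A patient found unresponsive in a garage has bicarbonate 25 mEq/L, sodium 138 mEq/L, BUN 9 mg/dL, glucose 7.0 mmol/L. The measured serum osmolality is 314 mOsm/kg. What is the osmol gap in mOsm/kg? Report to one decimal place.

Calculated osmolality = 2·Na + glucose + BUN/2.8
= 2·138 + 7 + 9/2.8
= 276 + 7 + 3.21
= 286.21 mOsm/kg ≈ 286.2 mOsm/kg
Osmolar gap = measured − calculated = 314 − 286.2 = 27.8 mOsm/kg

27.8 mOsm/kg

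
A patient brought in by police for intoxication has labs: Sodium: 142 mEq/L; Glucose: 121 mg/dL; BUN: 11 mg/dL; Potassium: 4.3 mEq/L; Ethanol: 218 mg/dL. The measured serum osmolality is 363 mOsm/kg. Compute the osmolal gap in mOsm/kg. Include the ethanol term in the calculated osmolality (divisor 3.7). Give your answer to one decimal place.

9.4 mOsm/kg

Calculated osmolality = 2·Na + glucose/18 + BUN/2.8 + ethanol/3.7
= 2·142 + 121/18 + 11/2.8 + 218/3.7
= 284 + 6.72 + 3.93 + 58.92
= 353.57 mOsm/kg ≈ 353.6 mOsm/kg
Osmolar gap = measured − calculated = 363 − 353.6 = 9.4 mOsm/kg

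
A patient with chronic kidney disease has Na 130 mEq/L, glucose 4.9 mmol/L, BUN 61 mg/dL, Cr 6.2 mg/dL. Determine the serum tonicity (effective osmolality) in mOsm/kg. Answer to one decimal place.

Effective osmolality excludes urea (freely permeant across cell membranes):
2·Na + glucose
= 2·130 + 4.9
= 260 + 4.9
= 264.9 mOsm/kg

264.9 mOsm/kg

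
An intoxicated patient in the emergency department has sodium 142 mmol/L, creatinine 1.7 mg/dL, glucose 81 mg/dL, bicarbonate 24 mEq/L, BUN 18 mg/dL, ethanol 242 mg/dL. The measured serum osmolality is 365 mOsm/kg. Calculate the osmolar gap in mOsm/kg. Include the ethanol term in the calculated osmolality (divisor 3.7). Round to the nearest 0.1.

4.7 mOsm/kg

Calculated osmolality = 2·Na + glucose/18 + BUN/2.8 + ethanol/3.7
= 2·142 + 81/18 + 18/2.8 + 242/3.7
= 284 + 4.50 + 6.43 + 65.41
= 360.34 mOsm/kg ≈ 360.3 mOsm/kg
Osmolar gap = measured − calculated = 365 − 360.3 = 4.7 mOsm/kg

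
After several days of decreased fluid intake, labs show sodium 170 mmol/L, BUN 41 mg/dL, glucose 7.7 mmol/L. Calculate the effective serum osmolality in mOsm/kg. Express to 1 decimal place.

347.7 mOsm/kg

Effective osmolality excludes urea (freely permeant across cell membranes):
2·Na + glucose
= 2·170 + 7.7
= 340 + 7.7
= 347.7 mOsm/kg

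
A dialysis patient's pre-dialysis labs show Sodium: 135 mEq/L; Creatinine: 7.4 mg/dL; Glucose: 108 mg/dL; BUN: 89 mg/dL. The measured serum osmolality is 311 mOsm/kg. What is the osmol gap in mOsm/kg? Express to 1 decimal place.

Calculated osmolality = 2·Na + glucose/18 + BUN/2.8
= 2·135 + 108/18 + 89/2.8
= 270 + 6 + 31.79
= 307.79 mOsm/kg ≈ 307.8 mOsm/kg
Osmolar gap = measured − calculated = 311 − 307.8 = 3.2 mOsm/kg

3.2 mOsm/kg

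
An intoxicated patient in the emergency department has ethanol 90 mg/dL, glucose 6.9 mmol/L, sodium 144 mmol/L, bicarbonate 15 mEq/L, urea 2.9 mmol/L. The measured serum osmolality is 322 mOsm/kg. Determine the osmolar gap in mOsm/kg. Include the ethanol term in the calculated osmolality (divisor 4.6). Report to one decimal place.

4.6 mOsm/kg

Calculated osmolality = 2·Na + glucose + urea + ethanol/4.6
= 2·144 + 6.9 + 2.9 + 90/4.6
= 288 + 6.90 + 2.90 + 19.57
= 317.37 mOsm/kg ≈ 317.4 mOsm/kg
Osmolar gap = measured − calculated = 322 − 317.4 = 4.6 mOsm/kg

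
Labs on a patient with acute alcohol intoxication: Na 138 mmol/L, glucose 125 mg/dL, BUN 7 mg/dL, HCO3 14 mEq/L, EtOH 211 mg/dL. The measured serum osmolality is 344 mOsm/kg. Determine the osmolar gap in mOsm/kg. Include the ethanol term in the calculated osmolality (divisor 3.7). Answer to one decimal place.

1.5 mOsm/kg

Calculated osmolality = 2·Na + glucose/18 + BUN/2.8 + ethanol/3.7
= 2·138 + 125/18 + 7/2.8 + 211/3.7
= 276 + 6.94 + 2.50 + 57.03
= 342.47 mOsm/kg ≈ 342.5 mOsm/kg
Osmolar gap = measured − calculated = 344 − 342.5 = 1.5 mOsm/kg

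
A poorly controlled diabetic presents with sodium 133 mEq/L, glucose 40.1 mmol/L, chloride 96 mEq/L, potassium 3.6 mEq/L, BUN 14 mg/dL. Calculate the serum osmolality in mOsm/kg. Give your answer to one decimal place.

311.1 mOsm/kg

Calculated osmolality = 2·Na + glucose + BUN/2.8
= 2·133 + 40.1 + 14/2.8
= 266 + 40.10 + 5
= 311.1 mOsm/kg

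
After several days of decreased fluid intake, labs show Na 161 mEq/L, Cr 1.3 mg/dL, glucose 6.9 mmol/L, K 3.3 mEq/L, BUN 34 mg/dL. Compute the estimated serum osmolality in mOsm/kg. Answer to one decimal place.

341.0 mOsm/kg

Calculated osmolality = 2·Na + glucose + BUN/2.8
= 2·161 + 6.9 + 34/2.8
= 322 + 6.90 + 12.14
= 341.04 mOsm/kg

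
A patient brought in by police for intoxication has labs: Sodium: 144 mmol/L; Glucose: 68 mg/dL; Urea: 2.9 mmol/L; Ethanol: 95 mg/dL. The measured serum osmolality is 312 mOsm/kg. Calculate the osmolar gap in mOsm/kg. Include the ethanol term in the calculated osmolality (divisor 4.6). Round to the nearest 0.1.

-3.3 mOsm/kg

Calculated osmolality = 2·Na + glucose/18 + urea + ethanol/4.6
= 2·144 + 68/18 + 2.9 + 95/4.6
= 288 + 3.78 + 2.90 + 20.65
= 315.33 mOsm/kg ≈ 315.3 mOsm/kg
Osmolar gap = measured − calculated = 312 − 315.3 = -3.3 mOsm/kg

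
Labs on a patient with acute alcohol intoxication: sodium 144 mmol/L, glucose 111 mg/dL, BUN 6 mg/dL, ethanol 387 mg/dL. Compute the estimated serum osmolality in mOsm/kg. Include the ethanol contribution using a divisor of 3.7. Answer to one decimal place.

Calculated osmolality = 2·Na + glucose/18 + BUN/2.8 + ethanol/3.7
= 2·144 + 111/18 + 6/2.8 + 387/3.7
= 288 + 6.17 + 2.14 + 104.59
= 400.9 mOsm/kg

400.9 mOsm/kg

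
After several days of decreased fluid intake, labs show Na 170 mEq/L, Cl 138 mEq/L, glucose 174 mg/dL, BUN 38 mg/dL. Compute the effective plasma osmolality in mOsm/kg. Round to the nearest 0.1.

349.7 mOsm/kg

Effective osmolality excludes urea (freely permeant across cell membranes):
2·Na + glucose/18
= 2·170 + 174/18
= 340 + 9.67
= 349.67 mOsm/kg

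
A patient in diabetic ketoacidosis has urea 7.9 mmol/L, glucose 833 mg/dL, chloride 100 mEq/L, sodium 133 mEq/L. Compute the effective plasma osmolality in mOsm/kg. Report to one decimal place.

312.3 mOsm/kg

Effective osmolality excludes urea (freely permeant across cell membranes):
2·Na + glucose/18
= 2·133 + 833/18
= 266 + 46.28
= 312.28 mOsm/kg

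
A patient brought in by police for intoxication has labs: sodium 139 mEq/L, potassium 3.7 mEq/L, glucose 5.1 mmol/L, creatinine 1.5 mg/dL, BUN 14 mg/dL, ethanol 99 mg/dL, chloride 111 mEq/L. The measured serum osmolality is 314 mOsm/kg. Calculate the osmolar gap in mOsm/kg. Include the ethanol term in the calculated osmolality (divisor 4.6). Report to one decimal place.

4.4 mOsm/kg

Calculated osmolality = 2·Na + glucose + BUN/2.8 + ethanol/4.6
= 2·139 + 5.1 + 14/2.8 + 99/4.6
= 278 + 5.10 + 5 + 21.52
= 309.62 mOsm/kg ≈ 309.6 mOsm/kg
Osmolar gap = measured − calculated = 314 − 309.6 = 4.4 mOsm/kg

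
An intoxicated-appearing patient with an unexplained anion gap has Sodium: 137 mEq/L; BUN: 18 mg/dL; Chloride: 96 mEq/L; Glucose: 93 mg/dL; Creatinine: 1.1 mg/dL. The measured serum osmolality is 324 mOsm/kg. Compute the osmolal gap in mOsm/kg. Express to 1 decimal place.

38.4 mOsm/kg

Calculated osmolality = 2·Na + glucose/18 + BUN/2.8
= 2·137 + 93/18 + 18/2.8
= 274 + 5.17 + 6.43
= 285.6 mOsm/kg ≈ 285.6 mOsm/kg
Osmolar gap = measured − calculated = 324 − 285.6 = 38.4 mOsm/kg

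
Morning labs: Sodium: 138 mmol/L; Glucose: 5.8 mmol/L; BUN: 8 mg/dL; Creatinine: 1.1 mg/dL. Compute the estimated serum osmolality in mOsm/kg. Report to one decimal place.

284.7 mOsm/kg

Calculated osmolality = 2·Na + glucose + BUN/2.8
= 2·138 + 5.8 + 8/2.8
= 276 + 5.80 + 2.86
= 284.66 mOsm/kg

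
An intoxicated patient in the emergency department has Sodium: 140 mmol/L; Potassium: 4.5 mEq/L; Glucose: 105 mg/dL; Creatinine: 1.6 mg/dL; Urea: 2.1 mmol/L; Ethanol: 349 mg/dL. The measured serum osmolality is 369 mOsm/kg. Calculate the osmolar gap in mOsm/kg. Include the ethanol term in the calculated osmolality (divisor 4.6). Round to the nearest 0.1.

5.2 mOsm/kg

Calculated osmolality = 2·Na + glucose/18 + urea + ethanol/4.6
= 2·140 + 105/18 + 2.1 + 349/4.6
= 280 + 5.83 + 2.10 + 75.87
= 363.8 mOsm/kg ≈ 363.8 mOsm/kg
Osmolar gap = measured − calculated = 369 − 363.8 = 5.2 mOsm/kg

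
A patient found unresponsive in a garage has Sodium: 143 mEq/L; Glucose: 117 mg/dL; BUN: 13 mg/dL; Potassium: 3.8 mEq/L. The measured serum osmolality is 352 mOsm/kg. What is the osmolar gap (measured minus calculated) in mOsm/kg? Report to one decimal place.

Calculated osmolality = 2·Na + glucose/18 + BUN/2.8
= 2·143 + 117/18 + 13/2.8
= 286 + 6.50 + 4.64
= 297.14 mOsm/kg ≈ 297.1 mOsm/kg
Osmolar gap = measured − calculated = 352 − 297.1 = 54.9 mOsm/kg

54.9 mOsm/kg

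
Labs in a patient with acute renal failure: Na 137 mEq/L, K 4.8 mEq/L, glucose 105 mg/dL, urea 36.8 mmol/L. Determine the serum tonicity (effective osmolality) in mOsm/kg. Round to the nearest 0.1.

Effective osmolality excludes urea (freely permeant across cell membranes):
2·Na + glucose/18
= 2·137 + 105/18
= 274 + 5.83
= 279.83 mOsm/kg

279.8 mOsm/kg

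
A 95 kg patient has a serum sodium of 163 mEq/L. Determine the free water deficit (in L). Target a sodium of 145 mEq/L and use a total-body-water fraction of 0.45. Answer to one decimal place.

5.3 L

TBW = 0.45 · 95 = 42.75 L
Free water deficit = TBW · (Na/145 − 1)
= 42.75 · (163/145 − 1)
= 42.75 · 0.1241
= 5.31 L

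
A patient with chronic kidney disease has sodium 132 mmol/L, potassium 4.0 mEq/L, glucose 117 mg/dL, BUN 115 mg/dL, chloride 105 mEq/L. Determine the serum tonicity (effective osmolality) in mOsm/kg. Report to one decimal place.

Effective osmolality excludes urea (freely permeant across cell membranes):
2·Na + glucose/18
= 2·132 + 117/18
= 264 + 6.5
= 270.5 mOsm/kg

270.5 mOsm/kg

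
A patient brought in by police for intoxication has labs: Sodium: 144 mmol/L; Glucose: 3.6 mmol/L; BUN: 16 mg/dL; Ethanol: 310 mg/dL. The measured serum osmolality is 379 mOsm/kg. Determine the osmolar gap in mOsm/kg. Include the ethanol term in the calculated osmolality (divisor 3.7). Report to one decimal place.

-2.1 mOsm/kg

Calculated osmolality = 2·Na + glucose + BUN/2.8 + ethanol/3.7
= 2·144 + 3.6 + 16/2.8 + 310/3.7
= 288 + 3.60 + 5.71 + 83.78
= 381.09 mOsm/kg ≈ 381.1 mOsm/kg
Osmolar gap = measured − calculated = 379 − 381.1 = -2.1 mOsm/kg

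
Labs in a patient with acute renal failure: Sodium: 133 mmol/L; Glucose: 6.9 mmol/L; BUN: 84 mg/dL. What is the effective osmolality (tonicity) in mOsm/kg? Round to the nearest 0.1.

272.9 mOsm/kg

Effective osmolality excludes urea (freely permeant across cell membranes):
2·Na + glucose
= 2·133 + 6.9
= 266 + 6.9
= 272.9 mOsm/kg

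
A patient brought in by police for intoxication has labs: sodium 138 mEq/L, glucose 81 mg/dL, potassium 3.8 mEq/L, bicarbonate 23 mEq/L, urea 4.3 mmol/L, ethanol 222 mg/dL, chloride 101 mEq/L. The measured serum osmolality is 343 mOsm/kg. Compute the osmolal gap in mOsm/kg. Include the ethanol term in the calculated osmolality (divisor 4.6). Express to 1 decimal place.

9.9 mOsm/kg

Calculated osmolality = 2·Na + glucose/18 + urea + ethanol/4.6
= 2·138 + 81/18 + 4.3 + 222/4.6
= 276 + 4.50 + 4.30 + 48.26
= 333.06 mOsm/kg ≈ 333.1 mOsm/kg
Osmolar gap = measured − calculated = 343 − 333.1 = 9.9 mOsm/kg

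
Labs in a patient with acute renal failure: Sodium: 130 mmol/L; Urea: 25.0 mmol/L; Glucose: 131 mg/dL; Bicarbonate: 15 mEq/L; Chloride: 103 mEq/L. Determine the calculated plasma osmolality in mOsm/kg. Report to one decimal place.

292.3 mOsm/kg

Calculated osmolality = 2·Na + glucose/18 + urea
= 2·130 + 131/18 + 25
= 260 + 7.28 + 25
= 292.28 mOsm/kg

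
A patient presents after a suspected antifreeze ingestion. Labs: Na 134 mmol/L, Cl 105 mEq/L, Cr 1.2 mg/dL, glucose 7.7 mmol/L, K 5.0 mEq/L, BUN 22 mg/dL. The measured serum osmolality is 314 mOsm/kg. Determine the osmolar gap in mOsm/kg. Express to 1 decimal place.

30.4 mOsm/kg

Calculated osmolality = 2·Na + glucose + BUN/2.8
= 2·134 + 7.7 + 22/2.8
= 268 + 7.70 + 7.86
= 283.56 mOsm/kg ≈ 283.6 mOsm/kg
Osmolar gap = measured − calculated = 314 − 283.6 = 30.4 mOsm/kg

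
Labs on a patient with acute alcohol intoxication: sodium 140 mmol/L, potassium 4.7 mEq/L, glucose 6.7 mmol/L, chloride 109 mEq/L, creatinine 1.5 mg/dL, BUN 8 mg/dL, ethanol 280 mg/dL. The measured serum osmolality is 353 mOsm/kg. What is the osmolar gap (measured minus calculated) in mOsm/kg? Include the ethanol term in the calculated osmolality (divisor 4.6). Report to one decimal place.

2.6 mOsm/kg

Calculated osmolality = 2·Na + glucose + BUN/2.8 + ethanol/4.6
= 2·140 + 6.7 + 8/2.8 + 280/4.6
= 280 + 6.70 + 2.86 + 60.87
= 350.43 mOsm/kg ≈ 350.4 mOsm/kg
Osmolar gap = measured − calculated = 353 − 350.4 = 2.6 mOsm/kg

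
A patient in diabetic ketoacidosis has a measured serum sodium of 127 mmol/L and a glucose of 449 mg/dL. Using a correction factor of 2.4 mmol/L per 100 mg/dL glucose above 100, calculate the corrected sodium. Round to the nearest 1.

Corrected Na = measured Na + 2.4 · (glucose − 100)/100
= 127 + 2.4 · (449 − 100)/100
= 127 + 8.4
= 135.4 mmol/L

135 mmol/L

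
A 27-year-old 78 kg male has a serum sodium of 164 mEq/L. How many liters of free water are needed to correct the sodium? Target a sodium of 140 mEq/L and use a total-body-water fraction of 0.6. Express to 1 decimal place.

TBW = 0.6 · 78 = 46.8 L
Free water deficit = TBW · (Na/140 − 1)
= 46.8 · (164/140 − 1)
= 46.8 · 0.1714
= 8.02 L

8.0 L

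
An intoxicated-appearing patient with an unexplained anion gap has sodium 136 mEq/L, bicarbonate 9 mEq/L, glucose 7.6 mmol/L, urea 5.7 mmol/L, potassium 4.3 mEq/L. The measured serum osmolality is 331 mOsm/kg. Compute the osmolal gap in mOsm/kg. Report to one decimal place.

45.7 mOsm/kg

Calculated osmolality = 2·Na + glucose + urea
= 2·136 + 7.6 + 5.7
= 272 + 7.60 + 5.70
= 285.3 mOsm/kg ≈ 285.3 mOsm/kg
Osmolar gap = measured − calculated = 331 − 285.3 = 45.7 mOsm/kg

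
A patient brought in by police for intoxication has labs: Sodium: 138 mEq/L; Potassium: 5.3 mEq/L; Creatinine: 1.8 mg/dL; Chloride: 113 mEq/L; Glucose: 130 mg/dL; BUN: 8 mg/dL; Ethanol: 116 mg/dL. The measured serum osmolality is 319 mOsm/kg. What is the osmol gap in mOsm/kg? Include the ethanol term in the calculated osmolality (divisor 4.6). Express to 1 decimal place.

7.7 mOsm/kg

Calculated osmolality = 2·Na + glucose/18 + BUN/2.8 + ethanol/4.6
= 2·138 + 130/18 + 8/2.8 + 116/4.6
= 276 + 7.22 + 2.86 + 25.22
= 311.3 mOsm/kg ≈ 311.3 mOsm/kg
Osmolar gap = measured − calculated = 319 − 311.3 = 7.7 mOsm/kg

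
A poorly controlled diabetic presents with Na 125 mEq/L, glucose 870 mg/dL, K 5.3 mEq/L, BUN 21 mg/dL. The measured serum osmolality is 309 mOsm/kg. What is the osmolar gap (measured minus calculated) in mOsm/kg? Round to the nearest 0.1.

3.2 mOsm/kg

Calculated osmolality = 2·Na + glucose/18 + BUN/2.8
= 2·125 + 870/18 + 21/2.8
= 250 + 48.33 + 7.50
= 305.83 mOsm/kg ≈ 305.8 mOsm/kg
Osmolar gap = measured − calculated = 309 − 305.8 = 3.2 mOsm/kg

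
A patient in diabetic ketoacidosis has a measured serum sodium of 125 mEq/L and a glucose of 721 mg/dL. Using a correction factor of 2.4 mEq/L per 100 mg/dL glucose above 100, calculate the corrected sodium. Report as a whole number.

Corrected Na = measured Na + 2.4 · (glucose − 100)/100
= 125 + 2.4 · (721 − 100)/100
= 125 + 14.9
= 139.9 mEq/L

140 mEq/L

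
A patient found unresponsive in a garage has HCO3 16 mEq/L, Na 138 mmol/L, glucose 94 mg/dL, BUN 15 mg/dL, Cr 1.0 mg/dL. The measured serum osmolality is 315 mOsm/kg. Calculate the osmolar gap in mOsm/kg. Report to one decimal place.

28.4 mOsm/kg

Calculated osmolality = 2·Na + glucose/18 + BUN/2.8
= 2·138 + 94/18 + 15/2.8
= 276 + 5.22 + 5.36
= 286.58 mOsm/kg ≈ 286.6 mOsm/kg
Osmolar gap = measured − calculated = 315 − 286.6 = 28.4 mOsm/kg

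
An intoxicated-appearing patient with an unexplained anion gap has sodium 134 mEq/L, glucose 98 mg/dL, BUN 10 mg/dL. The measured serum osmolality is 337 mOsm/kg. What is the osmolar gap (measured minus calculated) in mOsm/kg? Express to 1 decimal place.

60.0 mOsm/kg

Calculated osmolality = 2·Na + glucose/18 + BUN/2.8
= 2·134 + 98/18 + 10/2.8
= 268 + 5.44 + 3.57
= 277.01 mOsm/kg ≈ 277.0 mOsm/kg
Osmolar gap = measured − calculated = 337 − 277.0 = 60.0 mOsm/kg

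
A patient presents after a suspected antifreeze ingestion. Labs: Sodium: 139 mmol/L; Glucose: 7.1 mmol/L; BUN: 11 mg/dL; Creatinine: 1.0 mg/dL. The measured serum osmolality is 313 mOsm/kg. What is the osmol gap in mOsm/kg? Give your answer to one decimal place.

24.0 mOsm/kg

Calculated osmolality = 2·Na + glucose + BUN/2.8
= 2·139 + 7.1 + 11/2.8
= 278 + 7.10 + 3.93
= 289.03 mOsm/kg ≈ 289.0 mOsm/kg
Osmolar gap = measured − calculated = 313 − 289.0 = 24.0 mOsm/kg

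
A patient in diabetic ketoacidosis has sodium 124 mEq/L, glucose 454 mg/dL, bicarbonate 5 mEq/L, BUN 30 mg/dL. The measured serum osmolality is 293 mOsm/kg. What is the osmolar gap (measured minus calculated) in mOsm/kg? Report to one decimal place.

9.1 mOsm/kg

Calculated osmolality = 2·Na + glucose/18 + BUN/2.8
= 2·124 + 454/18 + 30/2.8
= 248 + 25.22 + 10.71
= 283.93 mOsm/kg ≈ 283.9 mOsm/kg
Osmolar gap = measured − calculated = 293 − 283.9 = 9.1 mOsm/kg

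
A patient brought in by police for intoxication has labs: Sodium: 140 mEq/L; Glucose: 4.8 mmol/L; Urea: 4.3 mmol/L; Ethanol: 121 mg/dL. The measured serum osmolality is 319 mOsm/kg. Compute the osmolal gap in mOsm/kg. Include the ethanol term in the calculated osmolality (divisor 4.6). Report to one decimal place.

Calculated osmolality = 2·Na + glucose + urea + ethanol/4.6
= 2·140 + 4.8 + 4.3 + 121/4.6
= 280 + 4.80 + 4.30 + 26.30
= 315.4 mOsm/kg ≈ 315.4 mOsm/kg
Osmolar gap = measured − calculated = 319 − 315.4 = 3.6 mOsm/kg

3.6 mOsm/kg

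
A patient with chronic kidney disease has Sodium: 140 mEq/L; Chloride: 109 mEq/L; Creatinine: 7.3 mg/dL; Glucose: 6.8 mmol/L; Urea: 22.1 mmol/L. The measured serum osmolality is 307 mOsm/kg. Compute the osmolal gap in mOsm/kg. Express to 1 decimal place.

-1.9 mOsm/kg

Calculated osmolality = 2·Na + glucose + urea
= 2·140 + 6.8 + 22.1
= 280 + 6.80 + 22.10
= 308.9 mOsm/kg ≈ 308.9 mOsm/kg
Osmolar gap = measured − calculated = 307 − 308.9 = -1.9 mOsm/kg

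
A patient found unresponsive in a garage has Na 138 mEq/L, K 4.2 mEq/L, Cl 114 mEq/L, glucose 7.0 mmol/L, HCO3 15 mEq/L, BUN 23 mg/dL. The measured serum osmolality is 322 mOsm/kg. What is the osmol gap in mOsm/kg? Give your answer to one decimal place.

Calculated osmolality = 2·Na + glucose + BUN/2.8
= 2·138 + 7 + 23/2.8
= 276 + 7 + 8.21
= 291.21 mOsm/kg ≈ 291.2 mOsm/kg
Osmolar gap = measured − calculated = 322 − 291.2 = 30.8 mOsm/kg

30.8 mOsm/kg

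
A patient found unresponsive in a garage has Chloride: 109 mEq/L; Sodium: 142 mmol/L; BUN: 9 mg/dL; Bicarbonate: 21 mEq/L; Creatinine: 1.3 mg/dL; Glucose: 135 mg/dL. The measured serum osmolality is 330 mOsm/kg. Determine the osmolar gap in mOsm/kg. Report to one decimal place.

35.3 mOsm/kg

Calculated osmolality = 2·Na + glucose/18 + BUN/2.8
= 2·142 + 135/18 + 9/2.8
= 284 + 7.50 + 3.21
= 294.71 mOsm/kg ≈ 294.7 mOsm/kg
Osmolar gap = measured − calculated = 330 − 294.7 = 35.3 mOsm/kg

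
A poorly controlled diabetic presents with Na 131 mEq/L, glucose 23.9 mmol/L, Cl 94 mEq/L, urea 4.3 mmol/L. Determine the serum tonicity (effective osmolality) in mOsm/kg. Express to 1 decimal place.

Effective osmolality excludes urea (freely permeant across cell membranes):
2·Na + glucose
= 2·131 + 23.9
= 262 + 23.9
= 285.9 mOsm/kg

285.9 mOsm/kg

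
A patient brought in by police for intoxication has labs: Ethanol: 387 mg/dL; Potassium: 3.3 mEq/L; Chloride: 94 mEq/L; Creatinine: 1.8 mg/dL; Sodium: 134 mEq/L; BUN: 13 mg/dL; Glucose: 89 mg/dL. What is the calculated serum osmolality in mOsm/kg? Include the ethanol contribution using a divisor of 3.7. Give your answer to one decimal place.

Calculated osmolality = 2·Na + glucose/18 + BUN/2.8 + ethanol/3.7
= 2·134 + 89/18 + 13/2.8 + 387/3.7
= 268 + 4.94 + 4.64 + 104.59
= 382.17 mOsm/kg

382.2 mOsm/kg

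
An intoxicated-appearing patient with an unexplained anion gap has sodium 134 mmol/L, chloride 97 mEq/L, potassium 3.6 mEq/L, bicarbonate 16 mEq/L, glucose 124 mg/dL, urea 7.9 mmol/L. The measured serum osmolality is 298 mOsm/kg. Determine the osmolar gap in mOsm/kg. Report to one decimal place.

15.2 mOsm/kg

Calculated osmolality = 2·Na + glucose/18 + urea
= 2·134 + 124/18 + 7.9
= 268 + 6.89 + 7.90
= 282.79 mOsm/kg ≈ 282.8 mOsm/kg
Osmolar gap = measured − calculated = 298 − 282.8 = 15.2 mOsm/kg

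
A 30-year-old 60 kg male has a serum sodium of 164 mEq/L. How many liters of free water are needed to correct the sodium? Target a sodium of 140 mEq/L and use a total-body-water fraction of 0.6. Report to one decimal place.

6.2 L

TBW = 0.6 · 60 = 36 L
Free water deficit = TBW · (Na/140 − 1)
= 36 · (164/140 − 1)
= 36 · 0.1714
= 6.17 L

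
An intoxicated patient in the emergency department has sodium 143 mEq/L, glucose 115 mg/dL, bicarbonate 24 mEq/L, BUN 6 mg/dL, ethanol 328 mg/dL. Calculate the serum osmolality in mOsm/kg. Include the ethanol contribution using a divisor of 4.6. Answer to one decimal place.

Calculated osmolality = 2·Na + glucose/18 + BUN/2.8 + ethanol/4.6
= 2·143 + 115/18 + 6/2.8 + 328/4.6
= 286 + 6.39 + 2.14 + 71.30
= 365.83 mOsm/kg

365.8 mOsm/kg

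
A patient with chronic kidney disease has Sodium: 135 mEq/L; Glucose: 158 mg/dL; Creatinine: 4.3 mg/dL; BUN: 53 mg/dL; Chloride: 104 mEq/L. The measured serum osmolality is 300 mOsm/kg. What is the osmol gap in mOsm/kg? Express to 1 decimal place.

2.3 mOsm/kg

Calculated osmolality = 2·Na + glucose/18 + BUN/2.8
= 2·135 + 158/18 + 53/2.8
= 270 + 8.78 + 18.93
= 297.71 mOsm/kg ≈ 297.7 mOsm/kg
Osmolar gap = measured − calculated = 300 − 297.7 = 2.3 mOsm/kg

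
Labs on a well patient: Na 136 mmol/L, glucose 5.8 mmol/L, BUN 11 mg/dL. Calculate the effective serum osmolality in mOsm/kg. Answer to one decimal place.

277.8 mOsm/kg

Effective osmolality excludes urea (freely permeant across cell membranes):
2·Na + glucose
= 2·136 + 5.8
= 272 + 5.8
= 277.8 mOsm/kg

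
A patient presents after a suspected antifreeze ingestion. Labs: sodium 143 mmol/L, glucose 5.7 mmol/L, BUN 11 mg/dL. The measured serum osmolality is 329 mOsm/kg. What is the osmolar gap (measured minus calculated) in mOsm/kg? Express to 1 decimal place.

33.4 mOsm/kg

Calculated osmolality = 2·Na + glucose + BUN/2.8
= 2·143 + 5.7 + 11/2.8
= 286 + 5.70 + 3.93
= 295.63 mOsm/kg ≈ 295.6 mOsm/kg
Osmolar gap = measured − calculated = 329 − 295.6 = 33.4 mOsm/kg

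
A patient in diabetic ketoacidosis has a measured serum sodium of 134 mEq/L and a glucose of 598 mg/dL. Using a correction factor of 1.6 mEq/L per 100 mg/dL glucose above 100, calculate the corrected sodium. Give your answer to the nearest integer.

Corrected Na = measured Na + 1.6 · (glucose − 100)/100
= 134 + 1.6 · (598 − 100)/100
= 134 + 8
= 142 mEq/L

142 mEq/L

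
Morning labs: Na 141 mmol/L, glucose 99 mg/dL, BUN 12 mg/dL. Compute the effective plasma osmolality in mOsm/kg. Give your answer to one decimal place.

Effective osmolality excludes urea (freely permeant across cell membranes):
2·Na + glucose/18
= 2·141 + 99/18
= 282 + 5.5
= 287.5 mOsm/kg

287.5 mOsm/kg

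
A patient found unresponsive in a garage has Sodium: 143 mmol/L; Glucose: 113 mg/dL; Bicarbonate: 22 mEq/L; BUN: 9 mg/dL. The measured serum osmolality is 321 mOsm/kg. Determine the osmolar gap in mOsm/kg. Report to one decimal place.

25.5 mOsm/kg

Calculated osmolality = 2·Na + glucose/18 + BUN/2.8
= 2·143 + 113/18 + 9/2.8
= 286 + 6.28 + 3.21
= 295.49 mOsm/kg ≈ 295.5 mOsm/kg
Osmolar gap = measured − calculated = 321 − 295.5 = 25.5 mOsm/kg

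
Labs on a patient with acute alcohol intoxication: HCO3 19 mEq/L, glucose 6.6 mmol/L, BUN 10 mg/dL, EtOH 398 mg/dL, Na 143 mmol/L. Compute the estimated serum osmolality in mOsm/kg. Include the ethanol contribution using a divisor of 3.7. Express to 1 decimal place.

Calculated osmolality = 2·Na + glucose + BUN/2.8 + ethanol/3.7
= 2·143 + 6.6 + 10/2.8 + 398/3.7
= 286 + 6.60 + 3.57 + 107.57
= 403.74 mOsm/kg

403.7 mOsm/kg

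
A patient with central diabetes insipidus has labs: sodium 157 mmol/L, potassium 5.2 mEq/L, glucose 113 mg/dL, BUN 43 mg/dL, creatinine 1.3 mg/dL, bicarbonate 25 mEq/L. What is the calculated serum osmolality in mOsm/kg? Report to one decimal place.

335.6 mOsm/kg

Calculated osmolality = 2·Na + glucose/18 + BUN/2.8
= 2·157 + 113/18 + 43/2.8
= 314 + 6.28 + 15.36
= 335.64 mOsm/kg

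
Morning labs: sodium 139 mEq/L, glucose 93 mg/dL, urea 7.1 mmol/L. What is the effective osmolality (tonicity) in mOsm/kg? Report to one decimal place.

Effective osmolality excludes urea (freely permeant across cell membranes):
2·Na + glucose/18
= 2·139 + 93/18
= 278 + 5.17
= 283.17 mOsm/kg

283.2 mOsm/kg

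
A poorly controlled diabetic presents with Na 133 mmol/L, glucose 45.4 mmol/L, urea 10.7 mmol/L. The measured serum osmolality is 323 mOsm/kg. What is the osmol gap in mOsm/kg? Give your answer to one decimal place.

Calculated osmolality = 2·Na + glucose + urea
= 2·133 + 45.4 + 10.7
= 266 + 45.40 + 10.70
= 322.1 mOsm/kg ≈ 322.1 mOsm/kg
Osmolar gap = measured − calculated = 323 − 322.1 = 0.9 mOsm/kg

0.9 mOsm/kg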